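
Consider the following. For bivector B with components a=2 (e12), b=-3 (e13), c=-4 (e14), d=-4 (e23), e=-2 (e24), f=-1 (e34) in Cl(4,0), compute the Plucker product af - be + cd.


Plucker relation: af - be + cd
a*f = 2*(-1) = -2
b*e = (-3)*(-2) = 6
c*d = (-4)*(-4) = 16
af - be + cd = -2 - 6 + 16
= 8


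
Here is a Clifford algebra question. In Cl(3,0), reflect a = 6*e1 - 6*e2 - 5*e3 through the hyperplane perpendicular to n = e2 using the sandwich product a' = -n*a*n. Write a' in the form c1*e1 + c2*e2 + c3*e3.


Reflection formula: a' = -n*a*n, with n = e2 (unit vector, n^2 = 1).
For reflection through hyperplane perp to e2:
The component along e2 flips sign, others stay.
a = (6, -6, -5)
a' = (6, 6, -5)
a' = 6*e1 + 6*e2 - 5*e3


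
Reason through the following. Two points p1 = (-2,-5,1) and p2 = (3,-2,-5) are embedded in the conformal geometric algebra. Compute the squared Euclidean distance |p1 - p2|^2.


p1 - p2 = (-5, -3, 6)
|p1 - p2|^2 = (-5)^2 + (-3)^2 + 6^2
= 25 + 9 + 36
= 70


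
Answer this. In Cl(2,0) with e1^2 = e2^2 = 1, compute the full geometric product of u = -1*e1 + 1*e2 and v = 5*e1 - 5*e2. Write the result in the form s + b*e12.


Expand: (-1*e1 + 1*e2)(5*e1 - 5*e2)
= (-1)*5*e1e1 + (-1)*(-5)*e1e2 + 1*5*e2e1 + 1*(-5)*e2e2
Using e1^2 = e2^2 = 1, e2e1 = -e1e2:
Scalar part s = (-1)*5 + 1*(-5) = -5 + (-5) = -10
Bivector part b = (-1)*(-5) - 1*5 = 5 - 5 = 0
uv = -10 + 0*e12


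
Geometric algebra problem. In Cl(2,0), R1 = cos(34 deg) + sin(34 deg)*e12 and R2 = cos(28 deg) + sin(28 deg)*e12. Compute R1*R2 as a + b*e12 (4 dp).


Same-plane rotors commute and their half-angles add:
R1*R2 = cos(a1 + a2) + sin(a1 + a2)*e12.
a1 + a2 = 34 + 28 = 62 deg
cos(62 deg) = 0.4695
sin(62 deg) = 0.8829
R1*R2 = 0.4695 + 0.8829*e12


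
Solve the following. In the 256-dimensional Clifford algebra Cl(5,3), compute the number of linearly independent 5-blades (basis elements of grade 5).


Number of grade-k basis blades in Cl(p,q) with n = p + q is C(n, k).
n = 5 + 3 = 8
C(8, 5) = 8! / (5! * 3!)
= 40320 / (120 * 6)
= 56


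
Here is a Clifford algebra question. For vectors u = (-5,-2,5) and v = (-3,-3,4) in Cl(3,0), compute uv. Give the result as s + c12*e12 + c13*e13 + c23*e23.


In Cl(3,0): e_i^2 = 1, e_ie_j = -e_je_i for i != j.
Scalar part = u . v = (-5)*(-3) + (-2)*(-3) + 5*4
= 15 + 6 + 20 = 41
e12 coeff = (-5)*(-3) - (-2)*(-3) = 15 - 6 = 9
e13 coeff = (-5)*4 - 5*(-3) = -20 - (-15) = -5
e23 coeff = (-2)*4 - 5*(-3) = -8 - (-15) = 7
uv = 41 + 9*e12 - 5*e13 + 7*e23


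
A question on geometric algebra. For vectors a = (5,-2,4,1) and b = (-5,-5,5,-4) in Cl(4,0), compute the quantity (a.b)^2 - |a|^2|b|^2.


a . b = 5*(-5) + (-2)*(-5) + 4*5 + 1*(-4)
= -25 + 10 + 20 + (-4) = 1
|a|^2 = 5^2 + (-2)^2 + 4^2 + 1^2 = 46
|b|^2 = (-5)^2 + (-5)^2 + 5^2 + (-4)^2 = 91
(a.b)^2 = 1^2 = 1
|a|^2 * |b|^2 = 46 * 91 = 4186
Result = 1 - 4186 = -4185


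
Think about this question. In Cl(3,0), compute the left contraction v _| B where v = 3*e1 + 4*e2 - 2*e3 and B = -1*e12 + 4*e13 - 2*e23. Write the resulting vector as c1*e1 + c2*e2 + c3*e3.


Left contraction v _| B = <vB>_1 (grade-1 part of the geometric product vB).
Using e1_|e12 = e2, e2_|e12 = -e1, e1_|e13 = e3, e3_|e13 = -e1, e2_|e23 = e3, e3_|e23 = -e2:
e1 coeff: -v2*b12 - v3*b13 = -(4)*(-1) - (-2)*(4) = 12
e2 coeff: v1*b12 - v3*b23 = (3)*(-1) - (-2)*(-2) = -7
e3 coeff: v1*b13 + v2*b23 = (3)*(4) + (4)*(-2) = 4
v _| B = 12*e1 - 7*e2 + 4*e3


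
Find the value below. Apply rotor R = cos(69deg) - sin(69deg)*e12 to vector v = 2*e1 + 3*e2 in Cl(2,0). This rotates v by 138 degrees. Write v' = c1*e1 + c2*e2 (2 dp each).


Rotor R = cos(69deg) - sin(69deg)*e12
Rotation angle theta = 2 * 69 = 138 degrees
v' = R*v*~R rotates v by theta.
cos(138deg) = -0.7431, sin(138deg) = 0.6691
v'_1 = 2*cos(138deg) - 3*sin(138deg)
= 2*(-0.7431) - 3*0.6691
= -3.49
v'_2 = 2*sin(138deg) + 3*cos(138deg)
= 2*0.6691 + 3*(-0.7431)
= -0.89
v' = -3.49*e1 - 0.89*e2


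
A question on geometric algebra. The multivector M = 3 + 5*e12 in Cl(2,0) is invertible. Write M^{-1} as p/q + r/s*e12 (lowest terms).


M = 3 + 5*e12, where e12^2 = -1.
Since M commutes with its reverse ~M = a - b*e12, M * ~M = a^2 - b^2*e12^2 = a^2 + b^2.
So M^{-1} = ~M / (a^2 + b^2) = (a - b*e12)/(a^2 + b^2).
a^2 + b^2 = 9 + 25 = 34
Scalar part = 3/34 = 3/34
Bivector coeff = -5/34 = -5/34
M^{-1} = 3/34 - 5/34*e12


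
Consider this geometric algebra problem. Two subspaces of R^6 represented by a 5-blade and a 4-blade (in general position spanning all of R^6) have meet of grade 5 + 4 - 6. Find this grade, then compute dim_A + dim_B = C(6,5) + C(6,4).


Meet grade = grade(A) + grade(B) - n
= 5 + 4 - 6 = 3
C(6,5) = 6
C(6,4) = 15
dim_A + dim_B = 6 + 15 = 21


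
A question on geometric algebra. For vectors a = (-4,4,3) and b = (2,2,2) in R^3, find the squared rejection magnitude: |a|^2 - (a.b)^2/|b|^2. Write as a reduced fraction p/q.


|a|^2 = (-4)^2 + 4^2 + 3^2 = 41
|b|^2 = 2^2 + 2^2 + 2^2 = 12
a . b = (-4)*2 + 4*2 + 3*2 = 6
(a.b)^2 = 6^2 = 36
|rej|^2 = 41 - 36/12
= (492 - 36)/12
= 456/12
In lowest terms: 38/1


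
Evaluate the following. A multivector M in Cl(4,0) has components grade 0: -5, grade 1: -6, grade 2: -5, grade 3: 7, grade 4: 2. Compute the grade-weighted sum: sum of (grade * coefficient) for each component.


Grade-weighted sum = sum of grade_k * coefficient_k
0*(-5) = 0
1*(-6) = -6
2*(-5) = -10
3*7 = 21
4*2 = 8
Total = 0 + (-6) + (-10) + 21 + 8 = 13


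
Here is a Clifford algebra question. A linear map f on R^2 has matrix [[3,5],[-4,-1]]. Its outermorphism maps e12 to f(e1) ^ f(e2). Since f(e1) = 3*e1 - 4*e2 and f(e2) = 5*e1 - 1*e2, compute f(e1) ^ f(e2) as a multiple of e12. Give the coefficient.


The outermorphism of a linear map f sends e1^e2 to f(e1)^f(e2).
f(e1) = 3*e1 - 4*e2
f(e2) = 5*e1 - 1*e2
f(e1) ^ f(e2) = (3*e1 - 4*e2) ^ (5*e1 - 1*e2)
= 3*(-1)*e12 + (-4)*5*e21
= (-3 - (-20))*e12
= 17*e12
Coefficient = 17


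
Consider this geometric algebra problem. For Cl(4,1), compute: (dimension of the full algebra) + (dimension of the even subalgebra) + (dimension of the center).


n = 4 + 1 = 5
Total dim = 2^5 = 32
Even subalgebra dim = 2^4 = 16
n is odd, so center dim = 2
Sum = 32 + 16 + 2 = 50


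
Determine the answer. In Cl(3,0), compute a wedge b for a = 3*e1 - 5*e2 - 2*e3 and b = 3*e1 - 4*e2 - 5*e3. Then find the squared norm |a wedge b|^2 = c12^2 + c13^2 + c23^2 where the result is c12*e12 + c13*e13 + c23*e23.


a wedge b = (a1*b2 - a2*b1)*e12 + (a1*b3 - a3*b1)*e13 + (a2*b3 - a3*b2)*e23
e12 coeff: 3*(-4) - (-5)*3 = -12 - (-15) = 3
e13 coeff: 3*(-5) - (-2)*3 = -15 - (-6) = -9
e23 coeff: (-5)*(-5) - (-2)*(-4) = 25 - 8 = 17
|a wedge b|^2 = 3^2 + (-9)^2 + 17^2
= 9 + 81 + 289
= 379


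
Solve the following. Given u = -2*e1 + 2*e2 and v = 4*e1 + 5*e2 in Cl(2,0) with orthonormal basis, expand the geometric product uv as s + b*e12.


Expand: (-2*e1 + 2*e2)(4*e1 + 5*e2)
= (-2)*4*e1e1 + (-2)*5*e1e2 + 2*4*e2e1 + 2*5*e2e2
Using e1^2 = e2^2 = 1, e2e1 = -e1e2:
Scalar part s = (-2)*4 + 2*5 = -8 + 10 = 2
Bivector part b = (-2)*5 - 2*4 = -10 - 8 = -18
uv = 2 - 18*e12


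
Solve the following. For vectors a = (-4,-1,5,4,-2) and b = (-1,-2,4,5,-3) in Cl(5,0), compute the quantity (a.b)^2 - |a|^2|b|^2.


a . b = (-4)*(-1) + (-1)*(-2) + 5*4 + 4*5 + (-2)*(-3)
= 4 + 2 + 20 + 20 + 6 = 52
|a|^2 = (-4)^2 + (-1)^2 + 5^2 + 4^2 + (-2)^2 = 62
|b|^2 = (-1)^2 + (-2)^2 + 4^2 + 5^2 + (-3)^2 = 55
(a.b)^2 = 52^2 = 2704
|a|^2 * |b|^2 = 62 * 55 = 3410
Result = 2704 - 3410 = -706


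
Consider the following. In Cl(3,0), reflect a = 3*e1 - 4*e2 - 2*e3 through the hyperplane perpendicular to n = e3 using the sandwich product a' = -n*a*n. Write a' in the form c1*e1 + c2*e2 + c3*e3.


Reflection formula: a' = -n*a*n, with n = e3 (unit vector, n^2 = 1).
For reflection through hyperplane perp to e3:
The component along e3 flips sign, others stay.
a = (3, -4, -2)
a' = (3, -4, 2)
a' = 3*e1 - 4*e2 + 2*e3


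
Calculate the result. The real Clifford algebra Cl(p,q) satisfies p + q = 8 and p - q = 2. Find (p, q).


We need p + q = 8 and p - q = 2.
Adding: 2p = 8 + 2 = 10, so p = 5.
Then q = 8 - 5 = 3.
(p, q) = (5, 3)


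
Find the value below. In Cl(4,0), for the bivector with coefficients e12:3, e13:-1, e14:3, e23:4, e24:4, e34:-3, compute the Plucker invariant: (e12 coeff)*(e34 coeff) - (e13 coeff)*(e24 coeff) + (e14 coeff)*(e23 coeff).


Plucker relation: af - be + cd
a*f = 3*(-3) = -9
b*e = (-1)*4 = -4
c*d = 3*4 = 12
af - be + cd = -9 - (-4) + 12
= 7


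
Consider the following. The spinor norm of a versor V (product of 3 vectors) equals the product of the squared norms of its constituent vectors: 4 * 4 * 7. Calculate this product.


Spinor norm N(V) = |v1|^2 * |v2|^2 * ... * |v3|^2
= 4 * 4 * 7
Running product: 4, 16, 112
N(V) = 112


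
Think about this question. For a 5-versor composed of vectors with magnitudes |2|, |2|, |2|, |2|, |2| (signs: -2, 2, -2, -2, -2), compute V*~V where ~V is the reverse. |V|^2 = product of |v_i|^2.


Each vector v_i has |v_i|^2 = s_i^2
Squared scales: (-2)^2 = 4, 2^2 = 4, (-2)^2 = 4, (-2)^2 = 4, (-2)^2 = 4
|V|^2 = 4 * 4 * 4 * 4 * 4
= 1024


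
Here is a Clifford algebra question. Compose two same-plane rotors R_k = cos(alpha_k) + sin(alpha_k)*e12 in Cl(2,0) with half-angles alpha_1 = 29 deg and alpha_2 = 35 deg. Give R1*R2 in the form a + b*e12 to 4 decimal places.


Same-plane rotors commute and their half-angles add:
R1*R2 = cos(a1 + a2) + sin(a1 + a2)*e12.
a1 + a2 = 29 + 35 = 64 deg
cos(64 deg) = 0.4384
sin(64 deg) = 0.8988
R1*R2 = 0.4384 + 0.8988*e12


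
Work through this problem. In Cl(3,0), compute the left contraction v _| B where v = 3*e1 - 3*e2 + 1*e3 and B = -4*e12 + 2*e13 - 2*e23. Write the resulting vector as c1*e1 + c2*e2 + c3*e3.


Left contraction v _| B = <vB>_1 (grade-1 part of the geometric product vB).
Using e1_|e12 = e2, e2_|e12 = -e1, e1_|e13 = e3, e3_|e13 = -e1, e2_|e23 = e3, e3_|e23 = -e2:
e1 coeff: -v2*b12 - v3*b13 = -(-3)*(-4) - (1)*(2) = -14
e2 coeff: v1*b12 - v3*b23 = (3)*(-4) - (1)*(-2) = -10
e3 coeff: v1*b13 + v2*b23 = (3)*(2) + (-3)*(-2) = 12
v _| B = -14*e1 - 10*e2 + 12*e3


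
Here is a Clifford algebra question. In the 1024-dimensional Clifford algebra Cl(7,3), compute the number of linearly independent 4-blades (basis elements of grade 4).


Number of grade-k basis blades in Cl(p,q) with n = p + q is C(n, k).
n = 7 + 3 = 10
C(10, 4) = 10! / (4! * 6!)
= 3628800 / (24 * 720)
= 210


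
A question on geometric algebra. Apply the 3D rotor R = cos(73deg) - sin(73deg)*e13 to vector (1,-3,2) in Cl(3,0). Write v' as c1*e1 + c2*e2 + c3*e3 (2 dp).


Rotor R = cos(73deg) - sin(73deg)*e13
Rotation angle theta = 2 * 73 = 146 degrees in the e13 plane (e1 -> e3).
The component perpendicular to the plane (e2) is invariant: v'_2 = v2 = -3.00
cos(146deg) = -0.8290, sin(146deg) = 0.5592
v'_1 = v1*cos(theta) - v3*sin(theta) = 1*(-0.8290) - 2*0.5592 = -1.95
v'_3 = v1*sin(theta) + v3*cos(theta) = 1*0.5592 + 2*(-0.8290) = -1.10
v' = -1.95*e1 - 3.00*e2 - 1.10*e3


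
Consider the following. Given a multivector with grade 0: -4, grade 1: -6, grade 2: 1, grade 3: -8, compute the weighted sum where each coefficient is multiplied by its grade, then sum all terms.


Grade-weighted sum = sum of grade_k * coefficient_k
0*(-4) = 0
1*(-6) = -6
2*1 = 2
3*(-8) = -24
Total = 0 + (-6) + 2 + (-24) = -28


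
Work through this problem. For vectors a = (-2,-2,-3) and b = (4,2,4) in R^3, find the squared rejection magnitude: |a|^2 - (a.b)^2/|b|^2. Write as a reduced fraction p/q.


|a|^2 = (-2)^2 + (-2)^2 + (-3)^2 = 17
|b|^2 = 4^2 + 2^2 + 4^2 = 36
a . b = (-2)*4 + (-2)*2 + (-3)*4 = -24
(a.b)^2 = (-24)^2 = 576
|rej|^2 = 17 - 576/36
= (612 - 576)/36
= 36/36
In lowest terms: 1/1


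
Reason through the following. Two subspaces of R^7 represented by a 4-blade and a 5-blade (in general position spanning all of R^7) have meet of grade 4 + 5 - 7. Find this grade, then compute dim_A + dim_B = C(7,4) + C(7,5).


Meet grade = grade(A) + grade(B) - n
= 4 + 5 - 7 = 2
C(7,4) = 35
C(7,5) = 21
dim_A + dim_B = 35 + 21 = 56


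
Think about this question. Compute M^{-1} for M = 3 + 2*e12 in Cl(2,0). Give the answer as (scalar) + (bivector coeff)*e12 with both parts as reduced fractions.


M = 3 + 2*e12, where e12^2 = -1.
Since M commutes with its reverse ~M = a - b*e12, M * ~M = a^2 - b^2*e12^2 = a^2 + b^2.
So M^{-1} = ~M / (a^2 + b^2) = (a - b*e12)/(a^2 + b^2).
a^2 + b^2 = 9 + 4 = 13
Scalar part = 3/13 = 3/13
Bivector coeff = -2/13 = -2/13
M^{-1} = 3/13 - 2/13*e12


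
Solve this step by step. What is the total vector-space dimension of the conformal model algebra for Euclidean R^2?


The conformal model of R^2 uses Cl(3,1): the 2 Euclidean generators plus two extra orthogonal generators e+ (e+^2 = +1) and e- (e-^2 = -1), from which the null vectors e0, einf are built.
Number of generators m = 2 + 2 = 4.
dim Cl(p,q) = 2^m = 2^4 = 16


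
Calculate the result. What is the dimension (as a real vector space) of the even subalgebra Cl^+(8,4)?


Even subalgebra dimension = 2^(n-1)
n = 8 + 4 = 12
2^(12 - 1) = 2^11 = 2048
Verification: sum of C(12,k) for even k = 1 + 66 + 495 + 924 + 495 + 66 + 1 = 2048
Result = 2048


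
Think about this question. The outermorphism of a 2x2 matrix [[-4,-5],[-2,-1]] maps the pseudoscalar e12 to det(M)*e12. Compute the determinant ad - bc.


The outermorphism of a linear map f sends e1^e2 to f(e1)^f(e2).
f(e1) = -4*e1 - 2*e2
f(e2) = -5*e1 - 1*e2
f(e1) ^ f(e2) = (-4*e1 - 2*e2) ^ (-5*e1 - 1*e2)
= (-4)*(-1)*e12 + (-2)*(-5)*e21
= (4 - 10)*e12
= -6*e12
Coefficient = -6


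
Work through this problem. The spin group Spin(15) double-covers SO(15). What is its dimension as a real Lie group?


Spin(n) double-covers SO(n); both have Lie algebra so(n) of dimension n(n-1)/2.
n = 15
n(n-1) = 15 * 14 = 210
dim Spin(15) = 210/2 = 105


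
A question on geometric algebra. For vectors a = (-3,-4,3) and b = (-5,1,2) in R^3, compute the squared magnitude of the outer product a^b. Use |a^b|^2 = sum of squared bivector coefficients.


a wedge b = (a1*b2 - a2*b1)*e12 + (a1*b3 - a3*b1)*e13 + (a2*b3 - a3*b2)*e23
e12 coeff: (-3)*1 - (-4)*(-5) = -3 - 20 = -23
e13 coeff: (-3)*2 - 3*(-5) = -6 - (-15) = 9
e23 coeff: (-4)*2 - 3*1 = -8 - 3 = -11
|a wedge b|^2 = (-23)^2 + 9^2 + (-11)^2
= 529 + 81 + 121
= 731


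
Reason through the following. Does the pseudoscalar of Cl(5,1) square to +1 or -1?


The pseudoscalar I = e1...e_n (product of all n generators) of Cl(p,q) satisfies I^2 = (-1)^(q + n(n-1)/2).
p = 5, q = 1, n = p + q = 6
n(n-1)/2 = 6 * 5 / 2 = 15
Exponent = q + n(n-1)/2 = 1 + 15 = 16
I^2 = (-1)^16 = +1


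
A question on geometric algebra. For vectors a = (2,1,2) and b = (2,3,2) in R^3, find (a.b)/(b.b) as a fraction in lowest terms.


Projection coefficient = (a . b) / (b . b)
a . b = 2*2 + 1*3 + 2*2
= 4 + 3 + 4 = 11
b . b = 2^2 + 3^2 + 2^2
= 4 + 9 + 4 = 17
Coefficient = 11/17
In lowest terms: 11/17


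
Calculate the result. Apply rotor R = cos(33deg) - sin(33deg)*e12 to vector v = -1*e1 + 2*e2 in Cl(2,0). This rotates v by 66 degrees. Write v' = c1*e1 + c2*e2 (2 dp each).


Rotor R = cos(33deg) - sin(33deg)*e12
Rotation angle theta = 2 * 33 = 66 degrees
v' = R*v*~R rotates v by theta.
cos(66deg) = 0.4067, sin(66deg) = 0.9135
v'_1 = -1*cos(66deg) - 2*sin(66deg)
= -1*0.4067 - 2*0.9135
= -2.23
v'_2 = -1*sin(66deg) + 2*cos(66deg)
= -1*0.9135 + 2*0.4067
= -0.10
v' = -2.23*e1 - 0.10*e2


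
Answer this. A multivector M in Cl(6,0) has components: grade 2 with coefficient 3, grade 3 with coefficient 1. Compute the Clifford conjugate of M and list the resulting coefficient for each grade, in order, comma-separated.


Clifford conjugate sign for grade k: (-1)^(k(k+1)/2)
Grade 2: (-1)^(2*3/2) = (-1)^3 = -1, coeff 3 -> -3
Grade 3: (-1)^(3*4/2) = (-1)^6 = 1, coeff 1 -> 1
Conjugated coefficients: -3, 1


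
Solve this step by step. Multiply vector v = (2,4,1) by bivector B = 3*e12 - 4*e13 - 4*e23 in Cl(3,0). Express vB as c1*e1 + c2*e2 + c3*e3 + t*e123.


vB has grade-1 (vector) and grade-3 (trivector) parts: vB = (v _| B) + (v ^ B).
Vector part <vB>_1:
  e1: -v2*b12 - v3*b13 = -(4)*(3) - (1)*(-4) = -8
  e2: v1*b12 - v3*b23 = (2)*(3) - (1)*(-4) = 10
  e3: v1*b13 + v2*b23 = (2)*(-4) + (4)*(-4) = -24
Trivector part <vB>_3:
  e123: v1*b23 - v2*b13 + v3*b12 = (2)*(-4) - (4)*(-4) + (1)*(3) = 11
vB = -8*e1 + 10*e2 - 24*e3 + 11*e123


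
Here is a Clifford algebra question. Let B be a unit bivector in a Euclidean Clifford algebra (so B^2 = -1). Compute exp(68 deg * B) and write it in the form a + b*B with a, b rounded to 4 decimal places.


For a unit bivector B with B^2 = -1, the exponential series gives
e^(theta*B) = cos(theta) + sin(theta)*B (the GA analogue of Euler's formula).
theta = 68 degrees = 1.186824 rad
cos(68 deg) = 0.3746
sin(68 deg) = 0.9272
exp(theta*B) = 0.3746 + 0.9272*B


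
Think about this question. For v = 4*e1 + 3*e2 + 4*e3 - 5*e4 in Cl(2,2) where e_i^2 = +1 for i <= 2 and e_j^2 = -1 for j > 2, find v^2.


v^2 = sum of c_i^2 * e_i^2
Positive signature terms (e_i^2 = +1): 4^2 + 3^2 = 25
Negative signature terms (e_j^2 = -1): 4^2 + (-5)^2 = 41
v^2 = 25 - 41 = -16


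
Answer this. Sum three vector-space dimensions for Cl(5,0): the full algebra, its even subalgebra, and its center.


n = 5 + 0 = 5
Total dim = 2^5 = 32
Even subalgebra dim = 2^4 = 16
n is odd, so center dim = 2
Sum = 32 + 16 + 2 = 50


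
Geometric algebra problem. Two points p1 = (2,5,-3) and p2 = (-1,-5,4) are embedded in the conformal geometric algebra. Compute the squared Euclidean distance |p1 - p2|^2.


p1 - p2 = (3, 10, -7)
|p1 - p2|^2 = 3^2 + 10^2 + (-7)^2
= 9 + 100 + 49
= 158


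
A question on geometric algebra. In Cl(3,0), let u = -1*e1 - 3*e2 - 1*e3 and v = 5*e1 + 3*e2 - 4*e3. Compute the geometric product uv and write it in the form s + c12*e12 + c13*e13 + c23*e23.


In Cl(3,0): e_i^2 = 1, e_ie_j = -e_je_i for i != j.
Scalar part = u . v = (-1)*5 + (-3)*3 + (-1)*(-4)
= -5 + (-9) + 4 = -10
e12 coeff = (-1)*3 - (-3)*5 = -3 - (-15) = 12
e13 coeff = (-1)*(-4) - (-1)*5 = 4 - (-5) = 9
e23 coeff = (-3)*(-4) - (-1)*3 = 12 - (-3) = 15
uv = -10 + 12*e12 + 9*e13 + 15*e23


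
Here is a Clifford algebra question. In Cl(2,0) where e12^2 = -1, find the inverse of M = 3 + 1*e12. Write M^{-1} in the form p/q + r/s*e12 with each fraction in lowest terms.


M = 3 + 1*e12, where e12^2 = -1.
Since M commutes with its reverse ~M = a - b*e12, M * ~M = a^2 - b^2*e12^2 = a^2 + b^2.
So M^{-1} = ~M / (a^2 + b^2) = (a - b*e12)/(a^2 + b^2).
a^2 + b^2 = 9 + 1 = 10
Scalar part = 3/10 = 3/10
Bivector coeff = -1/10 = -1/10
M^{-1} = 3/10 - 1/10*e12


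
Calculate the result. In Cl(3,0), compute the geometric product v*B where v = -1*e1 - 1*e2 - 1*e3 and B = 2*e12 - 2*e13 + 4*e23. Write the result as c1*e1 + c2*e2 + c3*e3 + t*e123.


vB has grade-1 (vector) and grade-3 (trivector) parts: vB = (v _| B) + (v ^ B).
Vector part <vB>_1:
  e1: -v2*b12 - v3*b13 = -(-1)*(2) - (-1)*(-2) = 0
  e2: v1*b12 - v3*b23 = (-1)*(2) - (-1)*(4) = 2
  e3: v1*b13 + v2*b23 = (-1)*(-2) + (-1)*(4) = -2
Trivector part <vB>_3:
  e123: v1*b23 - v2*b13 + v3*b12 = (-1)*(4) - (-1)*(-2) + (-1)*(2) = -8
vB = 0*e1 + 2*e2 - 2*e3 - 8*e123


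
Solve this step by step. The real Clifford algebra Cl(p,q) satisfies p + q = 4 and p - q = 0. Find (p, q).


We need p + q = 4 and p - q = 0.
Adding: 2p = 4 + 0 = 4, so p = 2.
Then q = 4 - 2 = 2.
(p, q) = (2, 2)


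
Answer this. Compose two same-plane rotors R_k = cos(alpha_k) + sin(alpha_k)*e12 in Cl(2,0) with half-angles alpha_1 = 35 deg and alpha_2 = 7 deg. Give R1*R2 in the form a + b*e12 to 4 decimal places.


Same-plane rotors commute and their half-angles add:
R1*R2 = cos(a1 + a2) + sin(a1 + a2)*e12.
a1 + a2 = 35 + 7 = 42 deg
cos(42 deg) = 0.7431
sin(42 deg) = 0.6691
R1*R2 = 0.7431 + 0.6691*e12


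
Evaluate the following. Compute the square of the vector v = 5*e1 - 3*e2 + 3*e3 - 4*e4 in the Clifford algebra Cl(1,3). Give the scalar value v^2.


v^2 = sum of c_i^2 * e_i^2
Positive signature terms (e_i^2 = +1): 5^2 = 25
Negative signature terms (e_j^2 = -1): (-3)^2 + 3^2 + (-4)^2 = 34
v^2 = 25 - 34 = -9


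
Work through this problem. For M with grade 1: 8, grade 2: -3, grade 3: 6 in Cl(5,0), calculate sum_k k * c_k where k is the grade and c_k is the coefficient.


Grade-weighted sum = sum of grade_k * coefficient_k
1*8 = 8
2*(-3) = -6
3*6 = 18
Total = 8 + (-6) + 18 = 20


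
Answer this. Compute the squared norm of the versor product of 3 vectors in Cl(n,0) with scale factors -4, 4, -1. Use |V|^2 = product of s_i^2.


Each vector v_i has |v_i|^2 = s_i^2
Squared scales: (-4)^2 = 16, 4^2 = 16, (-1)^2 = 1
|V|^2 = 16 * 16 * 1
= 256


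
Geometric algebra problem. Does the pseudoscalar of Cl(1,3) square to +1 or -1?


The pseudoscalar I = e1...e_n (product of all n generators) of Cl(p,q) satisfies I^2 = (-1)^(q + n(n-1)/2).
p = 1, q = 3, n = p + q = 4
n(n-1)/2 = 4 * 3 / 2 = 6
Exponent = q + n(n-1)/2 = 3 + 6 = 9
I^2 = (-1)^9 = -1


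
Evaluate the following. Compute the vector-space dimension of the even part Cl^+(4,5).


Even subalgebra dimension = 2^(n-1)
n = 4 + 5 = 9
2^(9 - 1) = 2^8 = 256
Verification: sum of C(9,k) for even k = 1 + 36 + 126 + 84 + 9 = 256
Result = 256


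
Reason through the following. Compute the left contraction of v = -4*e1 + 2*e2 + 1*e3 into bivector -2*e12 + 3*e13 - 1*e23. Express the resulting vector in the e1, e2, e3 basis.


Left contraction v _| B = <vB>_1 (grade-1 part of the geometric product vB).
Using e1_|e12 = e2, e2_|e12 = -e1, e1_|e13 = e3, e3_|e13 = -e1, e2_|e23 = e3, e3_|e23 = -e2:
e1 coeff: -v2*b12 - v3*b13 = -(2)*(-2) - (1)*(3) = 1
e2 coeff: v1*b12 - v3*b23 = (-4)*(-2) - (1)*(-1) = 9
e3 coeff: v1*b13 + v2*b23 = (-4)*(3) + (2)*(-1) = -14
v _| B = 1*e1 + 9*e2 - 14*e3


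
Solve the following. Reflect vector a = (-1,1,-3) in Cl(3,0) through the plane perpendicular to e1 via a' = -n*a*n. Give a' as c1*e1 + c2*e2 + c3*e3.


Reflection formula: a' = -n*a*n, with n = e1 (unit vector, n^2 = 1).
For reflection through hyperplane perp to e1:
The component along e1 flips sign, others stay.
a = (-1, 1, -3)
a' = (1, 1, -3)
a' = 1*e1 + 1*e2 - 3*e3


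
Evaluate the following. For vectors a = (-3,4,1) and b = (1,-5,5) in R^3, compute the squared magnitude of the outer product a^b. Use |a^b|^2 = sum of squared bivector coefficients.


a wedge b = (a1*b2 - a2*b1)*e12 + (a1*b3 - a3*b1)*e13 + (a2*b3 - a3*b2)*e23
e12 coeff: (-3)*(-5) - 4*1 = 15 - 4 = 11
e13 coeff: (-3)*5 - 1*1 = -15 - 1 = -16
e23 coeff: 4*5 - 1*(-5) = 20 - (-5) = 25
|a wedge b|^2 = 11^2 + (-16)^2 + 25^2
= 121 + 256 + 625
= 1002


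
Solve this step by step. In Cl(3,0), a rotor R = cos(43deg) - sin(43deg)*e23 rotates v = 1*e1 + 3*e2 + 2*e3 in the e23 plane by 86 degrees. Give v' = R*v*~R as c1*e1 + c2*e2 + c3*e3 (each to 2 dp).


Rotor R = cos(43deg) - sin(43deg)*e23
Rotation angle theta = 2 * 43 = 86 degrees in the e23 plane (e2 -> e3).
The component perpendicular to the plane (e1) is invariant: v'_1 = v1 = 1.00
cos(86deg) = 0.0698, sin(86deg) = 0.9976
v'_2 = v2*cos(theta) - v3*sin(theta) = 3*0.0698 - 2*0.9976 = -1.79
v'_3 = v2*sin(theta) + v3*cos(theta) = 3*0.9976 + 2*0.0698 = 3.13
v' = 1.00*e1 - 1.79*e2 + 3.13*e3


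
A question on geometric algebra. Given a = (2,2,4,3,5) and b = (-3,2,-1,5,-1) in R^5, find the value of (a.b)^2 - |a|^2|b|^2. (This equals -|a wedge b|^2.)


a . b = 2*(-3) + 2*2 + 4*(-1) + 3*5 + 5*(-1)
= -6 + 4 + (-4) + 15 + (-5) = 4
|a|^2 = 2^2 + 2^2 + 4^2 + 3^2 + 5^2 = 58
|b|^2 = (-3)^2 + 2^2 + (-1)^2 + 5^2 + (-1)^2 = 40
(a.b)^2 = 4^2 = 16
|a|^2 * |b|^2 = 58 * 40 = 2320
Result = 16 - 2320 = -2304


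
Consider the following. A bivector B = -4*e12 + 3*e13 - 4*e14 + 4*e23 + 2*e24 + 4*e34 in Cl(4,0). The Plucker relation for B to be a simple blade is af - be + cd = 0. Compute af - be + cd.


Plucker relation: af - be + cd
a*f = (-4)*4 = -16
b*e = 3*2 = 6
c*d = (-4)*4 = -16
af - be + cd = -16 - 6 + (-16)
= -38


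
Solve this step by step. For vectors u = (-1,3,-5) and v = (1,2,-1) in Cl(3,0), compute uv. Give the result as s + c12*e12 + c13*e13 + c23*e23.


In Cl(3,0): e_i^2 = 1, e_ie_j = -e_je_i for i != j.
Scalar part = u . v = (-1)*1 + 3*2 + (-5)*(-1)
= -1 + 6 + 5 = 10
e12 coeff = (-1)*2 - 3*1 = -2 - 3 = -5
e13 coeff = (-1)*(-1) - (-5)*1 = 1 - (-5) = 6
e23 coeff = 3*(-1) - (-5)*2 = -3 - (-10) = 7
uv = 10 - 5*e12 + 6*e13 + 7*e23


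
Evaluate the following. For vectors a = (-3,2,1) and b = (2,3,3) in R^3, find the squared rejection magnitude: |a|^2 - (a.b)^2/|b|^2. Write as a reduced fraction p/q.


|a|^2 = (-3)^2 + 2^2 + 1^2 = 14
|b|^2 = 2^2 + 3^2 + 3^2 = 22
a . b = (-3)*2 + 2*3 + 1*3 = 3
(a.b)^2 = 3^2 = 9
|rej|^2 = 14 - 9/22
= (308 - 9)/22
= 299/22
In lowest terms: 299/22


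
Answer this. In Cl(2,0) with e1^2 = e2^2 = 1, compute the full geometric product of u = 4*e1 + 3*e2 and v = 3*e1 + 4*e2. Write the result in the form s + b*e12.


Expand: (4*e1 + 3*e2)(3*e1 + 4*e2)
= 4*3*e1e1 + 4*4*e1e2 + 3*3*e2e1 + 3*4*e2e2
Using e1^2 = e2^2 = 1, e2e1 = -e1e2:
Scalar part s = 4*3 + 3*4 = 12 + 12 = 24
Bivector part b = 4*4 - 3*3 = 16 - 9 = 7
uv = 24 + 7*e12


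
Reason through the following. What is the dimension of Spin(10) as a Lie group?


Spin(n) double-covers SO(n); both have Lie algebra so(n) of dimension n(n-1)/2.
n = 10
n(n-1) = 10 * 9 = 90
dim Spin(10) = 90/2 = 45


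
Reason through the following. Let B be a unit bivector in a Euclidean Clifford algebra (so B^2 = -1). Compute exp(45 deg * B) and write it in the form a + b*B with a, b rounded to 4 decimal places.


For a unit bivector B with B^2 = -1, the exponential series gives
e^(theta*B) = cos(theta) + sin(theta)*B (the GA analogue of Euler's formula).
theta = 45 degrees = 0.785398 rad
cos(45 deg) = 0.7071
sin(45 deg) = 0.7071
exp(theta*B) = 0.7071 + 0.7071*B


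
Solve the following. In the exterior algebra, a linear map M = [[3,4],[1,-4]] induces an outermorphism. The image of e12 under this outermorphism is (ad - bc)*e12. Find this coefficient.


The outermorphism of a linear map f sends e1^e2 to f(e1)^f(e2).
f(e1) = 3*e1 + 1*e2
f(e2) = 4*e1 - 4*e2
f(e1) ^ f(e2) = (3*e1 + 1*e2) ^ (4*e1 - 4*e2)
= 3*(-4)*e12 + 1*4*e21
= (-12 - 4)*e12
= -16*e12
Coefficient = -16


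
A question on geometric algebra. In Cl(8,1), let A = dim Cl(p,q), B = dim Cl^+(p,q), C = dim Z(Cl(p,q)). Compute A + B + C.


n = 8 + 1 = 9
Total dim = 2^9 = 512
Even subalgebra dim = 2^8 = 256
n is odd, so center dim = 2
Sum = 512 + 256 + 2 = 770


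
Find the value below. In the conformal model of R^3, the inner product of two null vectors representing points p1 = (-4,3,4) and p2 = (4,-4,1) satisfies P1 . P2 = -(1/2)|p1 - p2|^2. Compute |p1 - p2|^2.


p1 - p2 = (-8, 7, 3)
|p1 - p2|^2 = (-8)^2 + 7^2 + 3^2
= 64 + 49 + 9
= 122


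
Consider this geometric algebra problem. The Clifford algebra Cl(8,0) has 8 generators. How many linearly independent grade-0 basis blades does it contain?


Number of grade-k basis blades in Cl(p,q) with n = p + q is C(n, k).
n = 8 + 0 = 8
C(8, 0) = 8! / (0! * 8!)
= 40320 / (1 * 40320)
= 1


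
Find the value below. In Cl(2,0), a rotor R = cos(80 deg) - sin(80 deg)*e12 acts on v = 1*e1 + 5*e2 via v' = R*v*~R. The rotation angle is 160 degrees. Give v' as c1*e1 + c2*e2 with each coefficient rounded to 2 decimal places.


Rotor R = cos(80deg) - sin(80deg)*e12
Rotation angle theta = 2 * 80 = 160 degrees
v' = R*v*~R rotates v by theta.
cos(160deg) = -0.9397, sin(160deg) = 0.3420
v'_1 = 1*cos(160deg) - 5*sin(160deg)
= 1*(-0.9397) - 5*0.3420
= -2.65
v'_2 = 1*sin(160deg) + 5*cos(160deg)
= 1*0.3420 + 5*(-0.9397)
= -4.36
v' = -2.65*e1 - 4.36*e2


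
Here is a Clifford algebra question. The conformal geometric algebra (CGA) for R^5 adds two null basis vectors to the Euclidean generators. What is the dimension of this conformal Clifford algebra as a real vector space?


The conformal model of R^5 uses Cl(6,1): the 5 Euclidean generators plus two extra orthogonal generators e+ (e+^2 = +1) and e- (e-^2 = -1), from which the null vectors e0, einf are built.
Number of generators m = 5 + 2 = 7.
dim Cl(p,q) = 2^m = 2^7 = 128


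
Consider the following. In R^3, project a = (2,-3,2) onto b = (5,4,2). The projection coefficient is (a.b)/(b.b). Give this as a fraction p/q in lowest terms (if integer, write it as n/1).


Projection coefficient = (a . b) / (b . b)
a . b = 2*5 + (-3)*4 + 2*2
= 10 + (-12) + 4 = 2
b . b = 5^2 + 4^2 + 2^2
= 25 + 16 + 4 = 45
Coefficient = 2/45
In lowest terms: 2/45


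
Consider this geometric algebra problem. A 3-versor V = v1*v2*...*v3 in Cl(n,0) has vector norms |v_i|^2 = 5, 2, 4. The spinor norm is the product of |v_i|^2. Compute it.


Spinor norm N(V) = |v1|^2 * |v2|^2 * ... * |v3|^2
= 5 * 2 * 4
Running product: 5, 10, 40
N(V) = 40


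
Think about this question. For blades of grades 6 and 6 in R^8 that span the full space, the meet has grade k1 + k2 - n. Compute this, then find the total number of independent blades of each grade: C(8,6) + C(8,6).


Meet grade = grade(A) + grade(B) - n
= 6 + 6 - 8 = 4
C(8,6) = 28
C(8,6) = 28
dim_A + dim_B = 28 + 28 = 56


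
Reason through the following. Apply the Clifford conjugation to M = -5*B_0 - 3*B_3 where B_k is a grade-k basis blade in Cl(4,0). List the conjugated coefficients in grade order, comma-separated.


Clifford conjugate sign for grade k: (-1)^(k(k+1)/2)
Grade 0: (-1)^(0*1/2) = (-1)^0 = 1, coeff -5 -> -5
Grade 3: (-1)^(3*4/2) = (-1)^6 = 1, coeff -3 -> -3
Conjugated coefficients: -5, -3


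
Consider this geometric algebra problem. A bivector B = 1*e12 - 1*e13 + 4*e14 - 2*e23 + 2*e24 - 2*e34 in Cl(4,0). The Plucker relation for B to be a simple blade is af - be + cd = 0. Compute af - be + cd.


Plucker relation: af - be + cd
a*f = 1*(-2) = -2
b*e = (-1)*2 = -2
c*d = 4*(-2) = -8
af - be + cd = -2 - (-2) + (-8)
= -8


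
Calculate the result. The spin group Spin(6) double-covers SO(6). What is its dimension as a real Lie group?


Spin(n) double-covers SO(n); both have Lie algebra so(n) of dimension n(n-1)/2.
n = 6
n(n-1) = 6 * 5 = 30
dim Spin(6) = 30/2 = 15


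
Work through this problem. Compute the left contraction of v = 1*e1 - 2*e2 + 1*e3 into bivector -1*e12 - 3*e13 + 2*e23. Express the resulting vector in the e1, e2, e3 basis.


Left contraction v _| B = <vB>_1 (grade-1 part of the geometric product vB).
Using e1_|e12 = e2, e2_|e12 = -e1, e1_|e13 = e3, e3_|e13 = -e1, e2_|e23 = e3, e3_|e23 = -e2:
e1 coeff: -v2*b12 - v3*b13 = -(-2)*(-1) - (1)*(-3) = 1
e2 coeff: v1*b12 - v3*b23 = (1)*(-1) - (1)*(2) = -3
e3 coeff: v1*b13 + v2*b23 = (1)*(-3) + (-2)*(2) = -7
v _| B = 1*e1 - 3*e2 - 7*e3


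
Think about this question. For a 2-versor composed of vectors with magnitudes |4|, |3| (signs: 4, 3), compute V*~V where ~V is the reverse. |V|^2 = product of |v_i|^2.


Each vector v_i has |v_i|^2 = s_i^2
Squared scales: 4^2 = 16, 3^2 = 9
|V|^2 = 16 * 9
= 144


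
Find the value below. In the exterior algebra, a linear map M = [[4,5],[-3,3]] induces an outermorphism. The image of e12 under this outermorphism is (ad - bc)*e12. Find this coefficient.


The outermorphism of a linear map f sends e1^e2 to f(e1)^f(e2).
f(e1) = 4*e1 - 3*e2
f(e2) = 5*e1 + 3*e2
f(e1) ^ f(e2) = (4*e1 - 3*e2) ^ (5*e1 + 3*e2)
= 4*3*e12 + (-3)*5*e21
= (12 - (-15))*e12
= 27*e12
Coefficient = 27


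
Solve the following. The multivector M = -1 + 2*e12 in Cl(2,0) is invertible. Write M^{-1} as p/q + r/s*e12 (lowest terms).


M = -1 + 2*e12, where e12^2 = -1.
Since M commutes with its reverse ~M = a - b*e12, M * ~M = a^2 - b^2*e12^2 = a^2 + b^2.
So M^{-1} = ~M / (a^2 + b^2) = (a - b*e12)/(a^2 + b^2).
a^2 + b^2 = 1 + 4 = 5
Scalar part = -1/5 = -1/5
Bivector coeff = -2/5 = -2/5
M^{-1} = -1/5 - 2/5*e12


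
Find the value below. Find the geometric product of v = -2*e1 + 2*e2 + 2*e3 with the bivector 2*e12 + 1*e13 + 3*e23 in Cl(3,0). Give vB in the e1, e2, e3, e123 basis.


vB has grade-1 (vector) and grade-3 (trivector) parts: vB = (v _| B) + (v ^ B).
Vector part <vB>_1:
  e1: -v2*b12 - v3*b13 = -(2)*(2) - (2)*(1) = -6
  e2: v1*b12 - v3*b23 = (-2)*(2) - (2)*(3) = -10
  e3: v1*b13 + v2*b23 = (-2)*(1) + (2)*(3) = 4
Trivector part <vB>_3:
  e123: v1*b23 - v2*b13 + v3*b12 = (-2)*(3) - (2)*(1) + (2)*(2) = -4
vB = -6*e1 - 10*e2 + 4*e3 - 4*e123


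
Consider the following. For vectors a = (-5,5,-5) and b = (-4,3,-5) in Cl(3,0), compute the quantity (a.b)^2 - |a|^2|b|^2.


a . b = (-5)*(-4) + 5*3 + (-5)*(-5)
= 20 + 15 + 25 = 60
|a|^2 = (-5)^2 + 5^2 + (-5)^2 = 75
|b|^2 = (-4)^2 + 3^2 + (-5)^2 = 50
(a.b)^2 = 60^2 = 3600
|a|^2 * |b|^2 = 75 * 50 = 3750
Result = 3600 - 3750 = -150


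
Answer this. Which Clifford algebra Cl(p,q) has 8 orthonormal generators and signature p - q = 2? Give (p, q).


We need p + q = 8 and p - q = 2.
Adding: 2p = 8 + 2 = 10, so p = 5.
Then q = 8 - 5 = 3.
(p, q) = (5, 3)


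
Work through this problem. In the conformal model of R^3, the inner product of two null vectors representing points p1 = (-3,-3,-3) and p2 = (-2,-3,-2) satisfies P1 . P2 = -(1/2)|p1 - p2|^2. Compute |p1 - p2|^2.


p1 - p2 = (-1, 0, -1)
|p1 - p2|^2 = (-1)^2 + 0^2 + (-1)^2
= 1 + 0 + 1
= 2


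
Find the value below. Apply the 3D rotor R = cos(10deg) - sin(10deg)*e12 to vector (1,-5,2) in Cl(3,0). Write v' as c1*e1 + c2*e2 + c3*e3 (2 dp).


Rotor R = cos(10deg) - sin(10deg)*e12
Rotation angle theta = 2 * 10 = 20 degrees in the e12 plane (e1 -> e2).
The component perpendicular to the plane (e3) is invariant: v'_3 = v3 = 2.00
cos(20deg) = 0.9397, sin(20deg) = 0.3420
v'_1 = v1*cos(theta) - v2*sin(theta) = 1*0.9397 - (-5)*0.3420 = 2.65
v'_2 = v1*sin(theta) + v2*cos(theta) = 1*0.3420 + (-5)*0.9397 = -4.36
v' = 2.65*e1 - 4.36*e2 + 2.00*e3


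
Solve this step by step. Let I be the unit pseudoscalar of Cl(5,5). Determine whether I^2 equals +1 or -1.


The pseudoscalar I = e1...e_n (product of all n generators) of Cl(p,q) satisfies I^2 = (-1)^(q + n(n-1)/2).
p = 5, q = 5, n = p + q = 10
n(n-1)/2 = 10 * 9 / 2 = 45
Exponent = q + n(n-1)/2 = 5 + 45 = 50
I^2 = (-1)^50 = +1


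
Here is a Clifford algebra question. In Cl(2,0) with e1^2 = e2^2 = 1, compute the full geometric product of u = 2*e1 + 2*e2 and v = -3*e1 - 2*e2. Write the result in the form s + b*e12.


Expand: (2*e1 + 2*e2)(-3*e1 - 2*e2)
= 2*(-3)*e1e1 + 2*(-2)*e1e2 + 2*(-3)*e2e1 + 2*(-2)*e2e2
Using e1^2 = e2^2 = 1, e2e1 = -e1e2:
Scalar part s = 2*(-3) + 2*(-2) = -6 + (-4) = -10
Bivector part b = 2*(-2) - 2*(-3) = -4 - (-6) = 2
uv = -10 + 2*e12


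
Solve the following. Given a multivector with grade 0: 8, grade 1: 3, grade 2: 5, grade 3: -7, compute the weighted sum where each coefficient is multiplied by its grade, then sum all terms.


Grade-weighted sum = sum of grade_k * coefficient_k
0*8 = 0
1*3 = 3
2*5 = 10
3*(-7) = -21
Total = 0 + 3 + 10 + (-21) = -8


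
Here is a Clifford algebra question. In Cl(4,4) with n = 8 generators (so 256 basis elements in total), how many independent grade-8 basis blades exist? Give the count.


Number of grade-k basis blades in Cl(p,q) with n = p + q is C(n, k).
n = 4 + 4 = 8
C(8, 8) = 8! / (8! * 0!)
= 40320 / (40320 * 1)
= 1


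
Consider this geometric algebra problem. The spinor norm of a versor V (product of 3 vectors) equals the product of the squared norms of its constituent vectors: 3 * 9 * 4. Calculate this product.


Spinor norm N(V) = |v1|^2 * |v2|^2 * ... * |v3|^2
= 3 * 9 * 4
Running product: 3, 27, 108
N(V) = 108


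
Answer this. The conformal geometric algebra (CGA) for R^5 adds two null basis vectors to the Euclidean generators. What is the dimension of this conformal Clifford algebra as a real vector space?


The conformal model of R^5 uses Cl(6,1): the 5 Euclidean generators plus two extra orthogonal generators e+ (e+^2 = +1) and e- (e-^2 = -1), from which the null vectors e0, einf are built.
Number of generators m = 5 + 2 = 7.
dim Cl(p,q) = 2^m = 2^7 = 128


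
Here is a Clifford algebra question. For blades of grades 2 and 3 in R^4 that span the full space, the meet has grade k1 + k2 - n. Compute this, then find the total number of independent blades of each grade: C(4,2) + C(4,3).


Meet grade = grade(A) + grade(B) - n
= 2 + 3 - 4 = 1
C(4,2) = 6
C(4,3) = 4
dim_A + dim_B = 6 + 4 = 10


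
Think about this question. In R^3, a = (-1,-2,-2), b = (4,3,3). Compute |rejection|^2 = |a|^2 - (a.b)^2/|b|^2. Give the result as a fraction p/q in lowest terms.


|a|^2 = (-1)^2 + (-2)^2 + (-2)^2 = 9
|b|^2 = 4^2 + 3^2 + 3^2 = 34
a . b = (-1)*4 + (-2)*3 + (-2)*3 = -16
(a.b)^2 = (-16)^2 = 256
|rej|^2 = 9 - 256/34
= (306 - 256)/34
= 50/34
In lowest terms: 25/17


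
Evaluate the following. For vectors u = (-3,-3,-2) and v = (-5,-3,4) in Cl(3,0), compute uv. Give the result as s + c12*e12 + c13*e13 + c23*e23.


In Cl(3,0): e_i^2 = 1, e_ie_j = -e_je_i for i != j.
Scalar part = u . v = (-3)*(-5) + (-3)*(-3) + (-2)*4
= 15 + 9 + (-8) = 16
e12 coeff = (-3)*(-3) - (-3)*(-5) = 9 - 15 = -6
e13 coeff = (-3)*4 - (-2)*(-5) = -12 - 10 = -22
e23 coeff = (-3)*4 - (-2)*(-3) = -12 - 6 = -18
uv = 16 - 6*e12 - 22*e13 - 18*e23


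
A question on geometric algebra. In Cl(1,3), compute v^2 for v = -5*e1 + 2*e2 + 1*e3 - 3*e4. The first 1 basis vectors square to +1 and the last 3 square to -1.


v^2 = sum of c_i^2 * e_i^2
Positive signature terms (e_i^2 = +1): (-5)^2 = 25
Negative signature terms (e_j^2 = -1): 2^2 + 1^2 + (-3)^2 = 14
v^2 = 25 - 14 = 11


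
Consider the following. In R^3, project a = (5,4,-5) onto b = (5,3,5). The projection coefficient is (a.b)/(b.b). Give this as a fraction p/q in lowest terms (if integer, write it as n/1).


Projection coefficient = (a . b) / (b . b)
a . b = 5*5 + 4*3 + (-5)*5
= 25 + 12 + (-25) = 12
b . b = 5^2 + 3^2 + 5^2
= 25 + 9 + 25 = 59
Coefficient = 12/59
In lowest terms: 12/59


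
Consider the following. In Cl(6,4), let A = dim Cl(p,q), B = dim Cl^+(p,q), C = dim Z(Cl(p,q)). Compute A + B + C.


n = 6 + 4 = 10
Total dim = 2^10 = 1024
Even subalgebra dim = 2^9 = 512
n is even, so center dim = 1
Sum = 1024 + 512 + 1 = 1537


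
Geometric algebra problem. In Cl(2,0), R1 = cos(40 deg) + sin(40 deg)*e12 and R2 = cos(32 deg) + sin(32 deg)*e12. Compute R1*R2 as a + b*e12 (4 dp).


Same-plane rotors commute and their half-angles add:
R1*R2 = cos(a1 + a2) + sin(a1 + a2)*e12.
a1 + a2 = 40 + 32 = 72 deg
cos(72 deg) = 0.3090
sin(72 deg) = 0.9511
R1*R2 = 0.3090 + 0.9511*e12


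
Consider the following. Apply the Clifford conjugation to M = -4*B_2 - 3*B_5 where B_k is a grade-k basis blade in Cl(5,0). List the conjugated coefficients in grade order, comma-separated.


Clifford conjugate sign for grade k: (-1)^(k(k+1)/2)
Grade 2: (-1)^(2*3/2) = (-1)^3 = -1, coeff -4 -> 4
Grade 5: (-1)^(5*6/2) = (-1)^15 = -1, coeff -3 -> 3
Conjugated coefficients: 4, 3


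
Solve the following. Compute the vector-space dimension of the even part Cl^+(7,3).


Even subalgebra dimension = 2^(n-1)
n = 7 + 3 = 10
2^(10 - 1) = 2^9 = 512
Verification: sum of C(10,k) for even k = 1 + 45 + 210 + 210 + 45 + 1 = 512
Result = 512


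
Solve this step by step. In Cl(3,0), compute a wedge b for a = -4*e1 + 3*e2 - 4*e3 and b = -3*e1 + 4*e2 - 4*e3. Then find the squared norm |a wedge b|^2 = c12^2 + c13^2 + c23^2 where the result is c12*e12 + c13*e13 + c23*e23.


a wedge b = (a1*b2 - a2*b1)*e12 + (a1*b3 - a3*b1)*e13 + (a2*b3 - a3*b2)*e23
e12 coeff: (-4)*4 - 3*(-3) = -16 - (-9) = -7
e13 coeff: (-4)*(-4) - (-4)*(-3) = 16 - 12 = 4
e23 coeff: 3*(-4) - (-4)*4 = -12 - (-16) = 4
|a wedge b|^2 = (-7)^2 + 4^2 + 4^2
= 49 + 16 + 16
= 81


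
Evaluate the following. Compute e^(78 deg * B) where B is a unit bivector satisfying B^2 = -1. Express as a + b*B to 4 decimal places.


For a unit bivector B with B^2 = -1, the exponential series gives
e^(theta*B) = cos(theta) + sin(theta)*B (the GA analogue of Euler's formula).
theta = 78 degrees = 1.361357 rad
cos(78 deg) = 0.2079
sin(78 deg) = 0.9781
exp(theta*B) = 0.2079 + 0.9781*B


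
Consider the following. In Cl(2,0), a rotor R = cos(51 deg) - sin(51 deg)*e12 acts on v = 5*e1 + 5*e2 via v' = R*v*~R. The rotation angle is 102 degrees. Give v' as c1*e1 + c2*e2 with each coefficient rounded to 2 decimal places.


Rotor R = cos(51deg) - sin(51deg)*e12
Rotation angle theta = 2 * 51 = 102 degrees
v' = R*v*~R rotates v by theta.
cos(102deg) = -0.2079, sin(102deg) = 0.9781
v'_1 = 5*cos(102deg) - 5*sin(102deg)
= 5*(-0.2079) - 5*0.9781
= -5.93
v'_2 = 5*sin(102deg) + 5*cos(102deg)
= 5*0.9781 + 5*(-0.2079)
= 3.85
v' = -5.93*e1 + 3.85*e2
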